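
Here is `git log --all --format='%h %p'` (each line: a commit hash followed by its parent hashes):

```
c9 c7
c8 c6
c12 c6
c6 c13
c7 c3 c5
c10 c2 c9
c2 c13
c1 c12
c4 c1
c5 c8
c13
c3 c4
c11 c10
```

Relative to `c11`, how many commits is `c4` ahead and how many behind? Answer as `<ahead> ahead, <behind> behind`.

0 ahead, 8 behind

Reachable from c4: {c1, c12, c13, c4, c6}.
Reachable from c11: {c1, c10, c11, c12, c13, c2, c3, c4, c5, c6, c7, c8, c9}.
Only in c4's history (ahead): {} — 0.
Only in c11's history (behind): {c10, c11, c2, c3, c5, c7, c8, c9} — 8.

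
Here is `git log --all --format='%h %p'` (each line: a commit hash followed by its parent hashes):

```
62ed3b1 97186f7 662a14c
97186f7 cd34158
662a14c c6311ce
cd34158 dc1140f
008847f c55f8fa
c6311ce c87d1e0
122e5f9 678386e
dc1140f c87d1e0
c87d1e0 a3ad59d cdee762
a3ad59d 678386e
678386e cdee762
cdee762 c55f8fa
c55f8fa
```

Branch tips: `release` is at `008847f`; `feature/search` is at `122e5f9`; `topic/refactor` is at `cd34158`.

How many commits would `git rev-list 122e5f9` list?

Walking parent pointers from 122e5f9: reachable set = {122e5f9, 678386e, c55f8fa, cdee762}.
That is 4 commits.

4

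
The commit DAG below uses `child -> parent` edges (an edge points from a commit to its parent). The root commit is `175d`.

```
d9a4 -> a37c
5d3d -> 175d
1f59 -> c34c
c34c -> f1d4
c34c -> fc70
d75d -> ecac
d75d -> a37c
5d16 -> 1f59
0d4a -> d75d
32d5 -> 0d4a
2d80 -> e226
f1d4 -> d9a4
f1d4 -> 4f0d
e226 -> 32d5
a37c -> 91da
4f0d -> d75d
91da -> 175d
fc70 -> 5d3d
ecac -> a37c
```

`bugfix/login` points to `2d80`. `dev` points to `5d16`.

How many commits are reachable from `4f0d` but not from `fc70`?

Reachable from 4f0d: {175d, 4f0d, 91da, a37c, d75d, ecac}.
Reachable from fc70: {175d, 5d3d, fc70}.
In 4f0d's history but not fc70's: {4f0d, 91da, a37c, d75d, ecac} — 5 commits.

5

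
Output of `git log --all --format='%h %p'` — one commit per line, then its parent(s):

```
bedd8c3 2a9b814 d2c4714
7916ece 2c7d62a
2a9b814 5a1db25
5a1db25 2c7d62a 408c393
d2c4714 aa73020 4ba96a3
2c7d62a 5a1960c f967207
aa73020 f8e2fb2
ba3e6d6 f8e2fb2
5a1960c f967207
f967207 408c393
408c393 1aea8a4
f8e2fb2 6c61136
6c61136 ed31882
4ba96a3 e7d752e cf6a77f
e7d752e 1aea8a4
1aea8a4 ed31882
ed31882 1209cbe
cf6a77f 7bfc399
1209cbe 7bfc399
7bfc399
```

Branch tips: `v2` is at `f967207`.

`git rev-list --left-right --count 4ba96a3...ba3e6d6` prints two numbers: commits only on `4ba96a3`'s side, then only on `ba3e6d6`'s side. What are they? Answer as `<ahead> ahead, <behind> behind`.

4 ahead, 3 behind

Reachable from 4ba96a3: {1209cbe, 1aea8a4, 4ba96a3, 7bfc399, cf6a77f, e7d752e, ed31882}.
Reachable from ba3e6d6: {1209cbe, 6c61136, 7bfc399, ba3e6d6, ed31882, f8e2fb2}.
Only in 4ba96a3's history (ahead): {1aea8a4, 4ba96a3, cf6a77f, e7d752e} — 4.
Only in ba3e6d6's history (behind): {6c61136, ba3e6d6, f8e2fb2} — 3.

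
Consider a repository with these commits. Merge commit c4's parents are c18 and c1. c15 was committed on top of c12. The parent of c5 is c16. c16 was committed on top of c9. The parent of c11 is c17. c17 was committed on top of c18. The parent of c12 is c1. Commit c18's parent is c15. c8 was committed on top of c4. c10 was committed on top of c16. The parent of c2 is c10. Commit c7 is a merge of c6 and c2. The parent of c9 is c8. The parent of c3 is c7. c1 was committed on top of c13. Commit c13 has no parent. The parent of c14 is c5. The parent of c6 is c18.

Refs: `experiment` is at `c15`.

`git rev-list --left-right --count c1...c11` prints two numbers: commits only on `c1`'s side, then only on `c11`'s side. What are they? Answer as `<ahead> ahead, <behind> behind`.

Reachable from c1: {c1, c13}.
Reachable from c11: {c1, c11, c12, c13, c15, c17, c18}.
Only in c1's history (ahead): {} — 0.
Only in c11's history (behind): {c11, c12, c15, c17, c18} — 5.

0 ahead, 5 behind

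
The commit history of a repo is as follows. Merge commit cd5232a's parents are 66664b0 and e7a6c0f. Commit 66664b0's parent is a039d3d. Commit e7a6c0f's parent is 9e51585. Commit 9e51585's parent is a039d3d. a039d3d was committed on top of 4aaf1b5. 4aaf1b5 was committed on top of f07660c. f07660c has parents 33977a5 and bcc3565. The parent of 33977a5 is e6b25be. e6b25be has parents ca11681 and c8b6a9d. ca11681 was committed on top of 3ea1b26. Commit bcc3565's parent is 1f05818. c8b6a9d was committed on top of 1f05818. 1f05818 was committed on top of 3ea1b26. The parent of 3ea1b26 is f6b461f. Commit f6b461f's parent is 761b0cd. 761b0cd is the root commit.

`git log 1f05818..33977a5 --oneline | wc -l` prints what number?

Reachable from 33977a5: {1f05818, 33977a5, 3ea1b26, 761b0cd, c8b6a9d, ca11681, e6b25be, f6b461f}.
Reachable from 1f05818: {1f05818, 3ea1b26, 761b0cd, f6b461f}.
In 33977a5's history but not 1f05818's: {33977a5, c8b6a9d, ca11681, e6b25be} — 4 commits.

4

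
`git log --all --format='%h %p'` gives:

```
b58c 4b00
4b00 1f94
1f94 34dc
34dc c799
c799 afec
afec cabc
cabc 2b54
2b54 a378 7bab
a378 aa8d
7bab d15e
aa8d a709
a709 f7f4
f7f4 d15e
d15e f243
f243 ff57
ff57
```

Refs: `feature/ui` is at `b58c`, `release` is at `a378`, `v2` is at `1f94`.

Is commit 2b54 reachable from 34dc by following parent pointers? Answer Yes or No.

Yes

Ancestors of 34dc (commits reachable by following parents): {2b54, 34dc, 7bab, a378, a709, aa8d, afec, c799, cabc, d15e, f243, f7f4, ff57}.
2b54 is in that set, so it is an ancestor of 34dc.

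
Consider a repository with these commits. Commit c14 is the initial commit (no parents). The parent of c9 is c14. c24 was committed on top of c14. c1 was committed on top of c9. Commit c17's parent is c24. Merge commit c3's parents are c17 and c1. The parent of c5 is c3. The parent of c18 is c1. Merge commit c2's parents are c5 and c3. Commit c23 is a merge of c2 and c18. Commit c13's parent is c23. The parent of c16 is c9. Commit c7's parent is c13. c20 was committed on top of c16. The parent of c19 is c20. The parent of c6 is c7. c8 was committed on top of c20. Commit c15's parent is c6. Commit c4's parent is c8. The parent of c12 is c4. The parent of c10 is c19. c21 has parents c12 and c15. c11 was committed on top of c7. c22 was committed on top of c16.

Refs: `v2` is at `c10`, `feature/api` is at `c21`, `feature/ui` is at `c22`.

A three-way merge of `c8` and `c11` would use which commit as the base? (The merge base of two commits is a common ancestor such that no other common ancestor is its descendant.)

c9

Ancestors of c8: {c14, c16, c20, c8, c9}.
Ancestors of c11: {c1, c11, c13, c14, c17, c18, c2, c23, c24, c3, c5, c7, c9}.
Common ancestors: {c14, c9}.
Among these, c9 is not an ancestor of any other common ancestor — it is the merge base.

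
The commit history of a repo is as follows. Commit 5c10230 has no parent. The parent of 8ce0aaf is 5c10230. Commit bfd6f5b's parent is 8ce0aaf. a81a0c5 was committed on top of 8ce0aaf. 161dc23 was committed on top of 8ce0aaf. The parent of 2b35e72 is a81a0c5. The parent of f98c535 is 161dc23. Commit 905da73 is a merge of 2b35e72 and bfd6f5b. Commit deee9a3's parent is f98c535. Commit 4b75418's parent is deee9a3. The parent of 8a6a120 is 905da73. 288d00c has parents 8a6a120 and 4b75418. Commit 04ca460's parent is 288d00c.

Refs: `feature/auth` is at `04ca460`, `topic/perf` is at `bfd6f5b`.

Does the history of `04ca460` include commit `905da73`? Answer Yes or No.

Ancestors of 04ca460 (commits reachable by following parents): {04ca460, 161dc23, 288d00c, 2b35e72, 4b75418, 5c10230, 8a6a120, 8ce0aaf, 905da73, a81a0c5, bfd6f5b, deee9a3, f98c535}.
905da73 is in that set, so it is an ancestor of 04ca460.

Yes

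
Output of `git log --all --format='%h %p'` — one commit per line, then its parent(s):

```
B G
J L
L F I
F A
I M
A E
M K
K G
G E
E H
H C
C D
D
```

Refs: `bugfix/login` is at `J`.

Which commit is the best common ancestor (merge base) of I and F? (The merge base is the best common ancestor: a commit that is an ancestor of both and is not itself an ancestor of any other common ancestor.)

Ancestors of I: {C, D, E, G, H, I, K, M}.
Ancestors of F: {A, C, D, E, F, H}.
Common ancestors: {C, D, E, H}.
Among these, E is not an ancestor of any other common ancestor — it is the merge base.

E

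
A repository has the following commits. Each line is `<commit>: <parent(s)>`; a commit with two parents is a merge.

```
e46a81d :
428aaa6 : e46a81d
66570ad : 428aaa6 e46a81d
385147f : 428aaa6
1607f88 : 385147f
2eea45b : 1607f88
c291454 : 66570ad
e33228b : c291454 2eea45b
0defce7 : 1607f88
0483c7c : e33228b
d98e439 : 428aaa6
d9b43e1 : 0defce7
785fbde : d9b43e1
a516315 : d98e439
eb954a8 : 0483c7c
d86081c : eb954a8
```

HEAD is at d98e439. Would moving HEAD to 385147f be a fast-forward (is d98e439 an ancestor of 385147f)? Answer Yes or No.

No

A fast-forward from d98e439 to 385147f is possible iff d98e439 is an ancestor of 385147f.
Ancestors of 385147f: {385147f, 428aaa6, e46a81d}.
d98e439 is not among them, so fast-forward is not possible.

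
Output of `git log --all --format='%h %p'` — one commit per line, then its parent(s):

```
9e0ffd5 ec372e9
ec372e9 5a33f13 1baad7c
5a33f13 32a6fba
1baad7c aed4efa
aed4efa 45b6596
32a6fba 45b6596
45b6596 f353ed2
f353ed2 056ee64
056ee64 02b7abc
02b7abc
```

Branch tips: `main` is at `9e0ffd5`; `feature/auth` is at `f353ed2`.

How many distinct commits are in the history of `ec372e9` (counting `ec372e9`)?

9

Walking parent pointers from ec372e9: reachable set = {02b7abc, 056ee64, 1baad7c, 32a6fba, 45b6596, 5a33f13, aed4efa, ec372e9, f353ed2}.
That is 9 commits.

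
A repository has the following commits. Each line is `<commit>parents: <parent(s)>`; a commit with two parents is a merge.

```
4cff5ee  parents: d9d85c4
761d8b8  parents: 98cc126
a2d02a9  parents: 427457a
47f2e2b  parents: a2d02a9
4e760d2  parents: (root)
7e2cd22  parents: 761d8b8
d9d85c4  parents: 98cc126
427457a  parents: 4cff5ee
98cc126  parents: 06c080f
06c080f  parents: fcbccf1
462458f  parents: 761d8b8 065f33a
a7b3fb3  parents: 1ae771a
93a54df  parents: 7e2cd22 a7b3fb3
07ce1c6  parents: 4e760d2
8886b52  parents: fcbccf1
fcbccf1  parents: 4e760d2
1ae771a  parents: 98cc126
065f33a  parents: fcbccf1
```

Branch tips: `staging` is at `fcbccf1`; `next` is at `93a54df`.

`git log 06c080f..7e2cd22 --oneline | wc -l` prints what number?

3

Reachable from 7e2cd22: {06c080f, 4e760d2, 761d8b8, 7e2cd22, 98cc126, fcbccf1}.
Reachable from 06c080f: {06c080f, 4e760d2, fcbccf1}.
In 7e2cd22's history but not 06c080f's: {761d8b8, 7e2cd22, 98cc126} — 3 commits.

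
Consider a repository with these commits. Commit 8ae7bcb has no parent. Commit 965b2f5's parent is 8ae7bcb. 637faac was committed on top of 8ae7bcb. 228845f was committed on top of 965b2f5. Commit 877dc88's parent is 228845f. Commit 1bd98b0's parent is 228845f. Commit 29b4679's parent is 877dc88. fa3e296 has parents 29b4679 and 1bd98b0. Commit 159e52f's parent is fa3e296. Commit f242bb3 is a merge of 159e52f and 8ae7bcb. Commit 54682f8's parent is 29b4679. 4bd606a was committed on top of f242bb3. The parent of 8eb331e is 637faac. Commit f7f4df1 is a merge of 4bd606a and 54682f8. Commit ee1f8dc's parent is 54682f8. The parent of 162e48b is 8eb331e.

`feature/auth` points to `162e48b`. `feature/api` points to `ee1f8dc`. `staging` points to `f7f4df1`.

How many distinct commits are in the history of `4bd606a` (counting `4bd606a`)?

10

Walking parent pointers from 4bd606a: reachable set = {159e52f, 1bd98b0, 228845f, 29b4679, 4bd606a, 877dc88, 8ae7bcb, 965b2f5, f242bb3, fa3e296}.
That is 10 commits.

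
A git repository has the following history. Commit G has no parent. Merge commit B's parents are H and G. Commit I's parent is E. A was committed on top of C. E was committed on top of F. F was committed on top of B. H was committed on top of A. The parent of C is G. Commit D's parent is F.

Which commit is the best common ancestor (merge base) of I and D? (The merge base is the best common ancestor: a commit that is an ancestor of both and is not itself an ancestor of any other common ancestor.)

Ancestors of I: {A, B, C, E, F, G, H, I}.
Ancestors of D: {A, B, C, D, F, G, H}.
Common ancestors: {A, B, C, F, G, H}.
Among these, F is not an ancestor of any other common ancestor — it is the merge base.

F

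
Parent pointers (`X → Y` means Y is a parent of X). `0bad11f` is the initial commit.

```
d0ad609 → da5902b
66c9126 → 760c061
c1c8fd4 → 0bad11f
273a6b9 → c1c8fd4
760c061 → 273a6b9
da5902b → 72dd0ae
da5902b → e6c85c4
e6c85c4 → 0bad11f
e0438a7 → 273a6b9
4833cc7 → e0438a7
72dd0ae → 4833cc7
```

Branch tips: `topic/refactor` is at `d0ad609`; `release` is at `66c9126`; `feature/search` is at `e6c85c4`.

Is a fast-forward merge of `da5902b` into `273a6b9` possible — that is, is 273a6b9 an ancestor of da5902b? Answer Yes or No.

A fast-forward from 273a6b9 to da5902b is possible iff 273a6b9 is an ancestor of da5902b.
Ancestors of da5902b: {0bad11f, 273a6b9, 4833cc7, 72dd0ae, c1c8fd4, da5902b, e0438a7, e6c85c4}.
273a6b9 is among them, so fast-forward is possible.

Yes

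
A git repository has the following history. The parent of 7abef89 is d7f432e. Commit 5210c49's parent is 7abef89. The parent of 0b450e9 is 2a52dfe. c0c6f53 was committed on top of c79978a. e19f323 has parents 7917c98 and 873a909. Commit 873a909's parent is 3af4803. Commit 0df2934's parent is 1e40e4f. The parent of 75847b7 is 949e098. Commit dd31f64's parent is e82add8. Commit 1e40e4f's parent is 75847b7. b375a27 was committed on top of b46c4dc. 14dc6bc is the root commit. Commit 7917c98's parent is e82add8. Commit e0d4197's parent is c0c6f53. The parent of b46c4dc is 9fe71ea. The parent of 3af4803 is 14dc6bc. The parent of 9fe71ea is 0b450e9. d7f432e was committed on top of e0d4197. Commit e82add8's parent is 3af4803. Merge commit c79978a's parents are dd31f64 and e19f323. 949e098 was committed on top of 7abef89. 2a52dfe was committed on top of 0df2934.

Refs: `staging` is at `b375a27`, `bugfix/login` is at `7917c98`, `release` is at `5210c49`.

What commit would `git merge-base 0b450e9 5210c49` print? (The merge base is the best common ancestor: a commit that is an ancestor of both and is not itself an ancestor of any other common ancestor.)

7abef89

Ancestors of 0b450e9: {0b450e9, 0df2934, 14dc6bc, 1e40e4f, 2a52dfe, 3af4803, 75847b7, 7917c98, 7abef89, 873a909, 949e098, c0c6f53, c79978a, d7f432e, dd31f64, e0d4197, e19f323, e82add8}.
Ancestors of 5210c49: {14dc6bc, 3af4803, 5210c49, 7917c98, 7abef89, 873a909, c0c6f53, c79978a, d7f432e, dd31f64, e0d4197, e19f323, e82add8}.
Common ancestors: {14dc6bc, 3af4803, 7917c98, 7abef89, 873a909, c0c6f53, c79978a, d7f432e, dd31f64, e0d4197, e19f323, e82add8}.
Among these, 7abef89 is not an ancestor of any other common ancestor — it is the merge base.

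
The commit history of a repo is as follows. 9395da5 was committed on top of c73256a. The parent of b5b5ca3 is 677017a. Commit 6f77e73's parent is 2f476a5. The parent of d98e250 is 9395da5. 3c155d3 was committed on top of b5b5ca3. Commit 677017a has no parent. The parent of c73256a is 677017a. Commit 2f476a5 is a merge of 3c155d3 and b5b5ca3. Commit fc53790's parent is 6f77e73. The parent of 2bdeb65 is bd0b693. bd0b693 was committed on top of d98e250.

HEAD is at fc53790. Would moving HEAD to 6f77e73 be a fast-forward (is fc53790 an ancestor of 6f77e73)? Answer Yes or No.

A fast-forward from fc53790 to 6f77e73 is possible iff fc53790 is an ancestor of 6f77e73.
Ancestors of 6f77e73: {2f476a5, 3c155d3, 677017a, 6f77e73, b5b5ca3}.
fc53790 is not among them, so fast-forward is not possible.

No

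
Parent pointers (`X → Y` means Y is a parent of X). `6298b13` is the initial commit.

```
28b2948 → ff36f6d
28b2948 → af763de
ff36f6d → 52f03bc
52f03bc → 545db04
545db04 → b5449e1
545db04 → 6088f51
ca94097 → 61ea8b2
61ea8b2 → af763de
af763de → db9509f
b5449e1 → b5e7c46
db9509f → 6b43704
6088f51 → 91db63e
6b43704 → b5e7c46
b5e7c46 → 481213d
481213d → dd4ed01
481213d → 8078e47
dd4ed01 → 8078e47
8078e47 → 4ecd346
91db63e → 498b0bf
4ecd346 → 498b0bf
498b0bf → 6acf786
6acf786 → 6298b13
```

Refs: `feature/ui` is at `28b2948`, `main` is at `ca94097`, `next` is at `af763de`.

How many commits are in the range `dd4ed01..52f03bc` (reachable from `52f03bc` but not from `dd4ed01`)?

Reachable from 52f03bc: {481213d, 498b0bf, 4ecd346, 52f03bc, 545db04, 6088f51, 6298b13, 6acf786, 8078e47, 91db63e, b5449e1, b5e7c46, dd4ed01}.
Reachable from dd4ed01: {498b0bf, 4ecd346, 6298b13, 6acf786, 8078e47, dd4ed01}.
In 52f03bc's history but not dd4ed01's: {481213d, 52f03bc, 545db04, 6088f51, 91db63e, b5449e1, b5e7c46} — 7 commits.

7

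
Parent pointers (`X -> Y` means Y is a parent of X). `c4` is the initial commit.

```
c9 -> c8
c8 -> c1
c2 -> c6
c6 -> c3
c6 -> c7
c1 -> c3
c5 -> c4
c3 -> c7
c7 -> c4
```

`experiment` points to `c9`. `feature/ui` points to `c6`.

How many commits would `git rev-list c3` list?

Walking parent pointers from c3: reachable set = {c3, c4, c7}.
That is 3 commits.

3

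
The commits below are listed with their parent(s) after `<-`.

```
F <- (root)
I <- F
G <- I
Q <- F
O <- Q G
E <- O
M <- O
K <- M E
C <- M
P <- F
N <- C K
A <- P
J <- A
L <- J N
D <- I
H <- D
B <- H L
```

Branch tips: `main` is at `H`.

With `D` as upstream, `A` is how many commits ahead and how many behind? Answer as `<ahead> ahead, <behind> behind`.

Reachable from A: {A, F, P}.
Reachable from D: {D, F, I}.
Only in A's history (ahead): {A, P} — 2.
Only in D's history (behind): {D, I} — 2.

2 ahead, 2 behind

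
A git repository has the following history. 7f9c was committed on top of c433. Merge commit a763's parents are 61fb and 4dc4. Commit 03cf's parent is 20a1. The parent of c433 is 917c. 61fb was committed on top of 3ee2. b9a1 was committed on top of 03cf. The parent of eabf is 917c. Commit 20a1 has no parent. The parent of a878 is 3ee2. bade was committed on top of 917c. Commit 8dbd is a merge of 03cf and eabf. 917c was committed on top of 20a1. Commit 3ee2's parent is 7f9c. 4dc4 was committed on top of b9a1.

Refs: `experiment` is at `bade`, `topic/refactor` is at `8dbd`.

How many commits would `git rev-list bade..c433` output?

Reachable from c433: {20a1, 917c, c433}.
Reachable from bade: {20a1, 917c, bade}.
In c433's history but not bade's: {c433} — 1 commit.

1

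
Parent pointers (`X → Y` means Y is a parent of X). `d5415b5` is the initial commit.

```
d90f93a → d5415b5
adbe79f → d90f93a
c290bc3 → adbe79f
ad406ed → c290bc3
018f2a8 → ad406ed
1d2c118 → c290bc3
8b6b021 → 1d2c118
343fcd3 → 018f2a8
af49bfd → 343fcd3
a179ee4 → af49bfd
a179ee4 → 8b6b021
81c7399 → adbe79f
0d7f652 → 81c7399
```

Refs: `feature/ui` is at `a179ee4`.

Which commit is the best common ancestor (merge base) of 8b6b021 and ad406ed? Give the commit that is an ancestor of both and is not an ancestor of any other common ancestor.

Ancestors of 8b6b021: {1d2c118, 8b6b021, adbe79f, c290bc3, d5415b5, d90f93a}.
Ancestors of ad406ed: {ad406ed, adbe79f, c290bc3, d5415b5, d90f93a}.
Common ancestors: {adbe79f, c290bc3, d5415b5, d90f93a}.
Among these, c290bc3 is not an ancestor of any other common ancestor — it is the merge base.

c290bc3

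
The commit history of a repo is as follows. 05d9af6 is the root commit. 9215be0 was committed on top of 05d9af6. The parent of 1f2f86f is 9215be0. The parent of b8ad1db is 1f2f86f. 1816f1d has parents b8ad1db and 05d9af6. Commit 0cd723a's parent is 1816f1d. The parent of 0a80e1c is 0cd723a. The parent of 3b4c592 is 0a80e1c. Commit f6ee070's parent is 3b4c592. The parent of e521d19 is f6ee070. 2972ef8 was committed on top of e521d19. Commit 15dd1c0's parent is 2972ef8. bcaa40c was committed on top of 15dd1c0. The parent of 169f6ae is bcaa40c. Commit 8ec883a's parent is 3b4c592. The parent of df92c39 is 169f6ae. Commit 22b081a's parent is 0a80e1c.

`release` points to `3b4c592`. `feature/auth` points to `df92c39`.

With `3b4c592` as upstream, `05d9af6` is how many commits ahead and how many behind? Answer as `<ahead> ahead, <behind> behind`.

0 ahead, 7 behind

Reachable from 05d9af6: {05d9af6}.
Reachable from 3b4c592: {05d9af6, 0a80e1c, 0cd723a, 1816f1d, 1f2f86f, 3b4c592, 9215be0, b8ad1db}.
Only in 05d9af6's history (ahead): {} — 0.
Only in 3b4c592's history (behind): {0a80e1c, 0cd723a, 1816f1d, 1f2f86f, 3b4c592, 9215be0, b8ad1db} — 7.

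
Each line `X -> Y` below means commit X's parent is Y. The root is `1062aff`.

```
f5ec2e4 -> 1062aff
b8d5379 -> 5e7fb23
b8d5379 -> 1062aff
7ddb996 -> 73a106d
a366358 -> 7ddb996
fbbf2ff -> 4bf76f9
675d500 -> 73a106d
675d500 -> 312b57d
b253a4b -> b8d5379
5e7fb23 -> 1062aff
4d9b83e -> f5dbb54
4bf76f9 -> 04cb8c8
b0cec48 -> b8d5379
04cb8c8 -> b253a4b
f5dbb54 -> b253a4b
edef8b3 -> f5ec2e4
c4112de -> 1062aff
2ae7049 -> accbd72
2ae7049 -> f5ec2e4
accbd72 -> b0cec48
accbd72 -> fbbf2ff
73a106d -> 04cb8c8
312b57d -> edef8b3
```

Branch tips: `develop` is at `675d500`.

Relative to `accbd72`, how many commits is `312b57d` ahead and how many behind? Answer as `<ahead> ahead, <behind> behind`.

3 ahead, 8 behind

Reachable from 312b57d: {1062aff, 312b57d, edef8b3, f5ec2e4}.
Reachable from accbd72: {04cb8c8, 1062aff, 4bf76f9, 5e7fb23, accbd72, b0cec48, b253a4b, b8d5379, fbbf2ff}.
Only in 312b57d's history (ahead): {312b57d, edef8b3, f5ec2e4} — 3.
Only in accbd72's history (behind): {04cb8c8, 4bf76f9, 5e7fb23, accbd72, b0cec48, b253a4b, b8d5379, fbbf2ff} — 8.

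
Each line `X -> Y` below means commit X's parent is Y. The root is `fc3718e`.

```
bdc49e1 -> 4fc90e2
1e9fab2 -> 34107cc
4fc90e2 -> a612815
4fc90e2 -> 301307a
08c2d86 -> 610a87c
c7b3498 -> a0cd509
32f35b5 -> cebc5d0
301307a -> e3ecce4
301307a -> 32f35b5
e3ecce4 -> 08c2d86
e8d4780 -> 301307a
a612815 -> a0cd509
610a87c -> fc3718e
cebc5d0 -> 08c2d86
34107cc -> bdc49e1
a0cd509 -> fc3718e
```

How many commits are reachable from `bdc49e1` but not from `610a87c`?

9

Reachable from bdc49e1: {08c2d86, 301307a, 32f35b5, 4fc90e2, 610a87c, a0cd509, a612815, bdc49e1, cebc5d0, e3ecce4, fc3718e}.
Reachable from 610a87c: {610a87c, fc3718e}.
In bdc49e1's history but not 610a87c's: {08c2d86, 301307a, 32f35b5, 4fc90e2, a0cd509, a612815, bdc49e1, cebc5d0, e3ecce4} — 9 commits.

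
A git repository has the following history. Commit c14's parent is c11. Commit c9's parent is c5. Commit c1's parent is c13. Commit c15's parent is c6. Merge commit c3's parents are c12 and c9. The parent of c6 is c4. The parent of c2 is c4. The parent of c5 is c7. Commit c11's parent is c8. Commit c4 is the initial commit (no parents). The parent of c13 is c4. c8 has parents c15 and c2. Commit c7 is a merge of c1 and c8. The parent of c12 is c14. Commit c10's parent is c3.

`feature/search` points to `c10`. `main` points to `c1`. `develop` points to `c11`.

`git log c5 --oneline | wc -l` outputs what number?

9

Walking parent pointers from c5: reachable set = {c1, c13, c15, c2, c4, c5, c6, c7, c8}.
That is 9 commits.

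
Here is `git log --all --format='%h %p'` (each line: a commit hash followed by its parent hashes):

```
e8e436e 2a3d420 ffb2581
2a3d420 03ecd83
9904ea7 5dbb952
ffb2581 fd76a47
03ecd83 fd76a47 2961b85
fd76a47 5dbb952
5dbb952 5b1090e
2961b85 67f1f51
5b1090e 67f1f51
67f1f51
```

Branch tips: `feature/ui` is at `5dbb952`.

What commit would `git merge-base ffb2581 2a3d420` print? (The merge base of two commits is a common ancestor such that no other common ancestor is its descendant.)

fd76a47

Ancestors of ffb2581: {5b1090e, 5dbb952, 67f1f51, fd76a47, ffb2581}.
Ancestors of 2a3d420: {03ecd83, 2961b85, 2a3d420, 5b1090e, 5dbb952, 67f1f51, fd76a47}.
Common ancestors: {5b1090e, 5dbb952, 67f1f51, fd76a47}.
Among these, fd76a47 is not an ancestor of any other common ancestor — it is the merge base.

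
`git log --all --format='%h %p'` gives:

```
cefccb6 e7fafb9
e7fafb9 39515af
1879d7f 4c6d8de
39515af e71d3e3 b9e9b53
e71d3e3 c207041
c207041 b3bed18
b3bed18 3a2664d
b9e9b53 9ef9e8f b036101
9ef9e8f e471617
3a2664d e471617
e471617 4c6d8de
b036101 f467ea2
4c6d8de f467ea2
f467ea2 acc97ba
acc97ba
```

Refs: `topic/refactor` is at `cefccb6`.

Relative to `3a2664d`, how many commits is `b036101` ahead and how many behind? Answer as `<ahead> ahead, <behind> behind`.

1 ahead, 3 behind

Reachable from b036101: {acc97ba, b036101, f467ea2}.
Reachable from 3a2664d: {3a2664d, 4c6d8de, acc97ba, e471617, f467ea2}.
Only in b036101's history (ahead): {b036101} — 1.
Only in 3a2664d's history (behind): {3a2664d, 4c6d8de, e471617} — 3.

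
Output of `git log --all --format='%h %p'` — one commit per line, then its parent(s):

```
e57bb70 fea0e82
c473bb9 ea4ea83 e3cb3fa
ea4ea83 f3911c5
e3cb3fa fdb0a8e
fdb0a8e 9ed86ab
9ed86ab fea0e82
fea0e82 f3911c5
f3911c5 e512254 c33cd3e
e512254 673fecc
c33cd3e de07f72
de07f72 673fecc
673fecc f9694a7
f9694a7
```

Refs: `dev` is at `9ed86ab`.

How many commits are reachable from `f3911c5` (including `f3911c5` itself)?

Walking parent pointers from f3911c5: reachable set = {673fecc, c33cd3e, de07f72, e512254, f3911c5, f9694a7}.
That is 6 commits.

6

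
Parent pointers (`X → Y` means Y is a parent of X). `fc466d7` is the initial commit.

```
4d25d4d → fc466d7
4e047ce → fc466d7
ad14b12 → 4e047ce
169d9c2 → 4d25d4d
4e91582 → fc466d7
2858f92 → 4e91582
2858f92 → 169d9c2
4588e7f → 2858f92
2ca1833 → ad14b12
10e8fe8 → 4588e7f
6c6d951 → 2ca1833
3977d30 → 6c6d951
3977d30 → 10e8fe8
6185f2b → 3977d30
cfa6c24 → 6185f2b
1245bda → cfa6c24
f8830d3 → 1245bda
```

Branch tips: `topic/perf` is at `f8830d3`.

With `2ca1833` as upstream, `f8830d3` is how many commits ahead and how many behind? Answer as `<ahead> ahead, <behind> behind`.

Reachable from f8830d3: {10e8fe8, 1245bda, 169d9c2, 2858f92, 2ca1833, 3977d30, 4588e7f, 4d25d4d, 4e047ce, 4e91582, 6185f2b, 6c6d951, ad14b12, cfa6c24, f8830d3, fc466d7}.
Reachable from 2ca1833: {2ca1833, 4e047ce, ad14b12, fc466d7}.
Only in f8830d3's history (ahead): {10e8fe8, 1245bda, 169d9c2, 2858f92, 3977d30, 4588e7f, 4d25d4d, 4e91582, 6185f2b, 6c6d951, cfa6c24, f8830d3} — 12.
Only in 2ca1833's history (behind): {} — 0.

12 ahead, 0 behind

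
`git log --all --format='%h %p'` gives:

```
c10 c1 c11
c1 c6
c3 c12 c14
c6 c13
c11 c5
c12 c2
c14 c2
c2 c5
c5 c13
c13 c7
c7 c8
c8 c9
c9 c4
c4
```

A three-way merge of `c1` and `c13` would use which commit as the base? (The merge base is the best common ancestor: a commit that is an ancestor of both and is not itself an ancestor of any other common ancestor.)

Ancestors of c1: {c1, c13, c4, c6, c7, c8, c9}.
Ancestors of c13: {c13, c4, c7, c8, c9}.
Common ancestors: {c13, c4, c7, c8, c9}.
Among these, c13 is not an ancestor of any other common ancestor — it is the merge base.

c13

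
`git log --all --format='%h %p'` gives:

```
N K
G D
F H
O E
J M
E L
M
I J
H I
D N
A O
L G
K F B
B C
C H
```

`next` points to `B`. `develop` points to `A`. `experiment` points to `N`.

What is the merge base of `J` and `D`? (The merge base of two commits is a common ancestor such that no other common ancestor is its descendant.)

Ancestors of J: {J, M}.
Ancestors of D: {B, C, D, F, H, I, J, K, M, N}.
Common ancestors: {J, M}.
Among these, J is not an ancestor of any other common ancestor — it is the merge base.

J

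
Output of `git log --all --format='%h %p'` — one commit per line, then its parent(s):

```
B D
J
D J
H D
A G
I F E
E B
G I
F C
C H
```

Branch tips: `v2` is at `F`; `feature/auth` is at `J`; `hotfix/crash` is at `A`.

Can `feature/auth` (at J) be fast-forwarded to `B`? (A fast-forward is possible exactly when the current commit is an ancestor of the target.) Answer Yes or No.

A fast-forward from J to B is possible iff J is an ancestor of B.
Ancestors of B: {B, D, J}.
J is among them, so fast-forward is possible.

Yes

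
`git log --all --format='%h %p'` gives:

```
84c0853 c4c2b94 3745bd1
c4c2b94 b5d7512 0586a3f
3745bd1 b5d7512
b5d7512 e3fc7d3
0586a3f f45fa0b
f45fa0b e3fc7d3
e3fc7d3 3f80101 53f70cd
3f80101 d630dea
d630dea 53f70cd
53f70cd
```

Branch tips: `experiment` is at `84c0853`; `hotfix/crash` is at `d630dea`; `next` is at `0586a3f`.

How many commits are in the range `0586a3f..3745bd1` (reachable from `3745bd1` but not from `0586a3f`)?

2

Reachable from 3745bd1: {3745bd1, 3f80101, 53f70cd, b5d7512, d630dea, e3fc7d3}.
Reachable from 0586a3f: {0586a3f, 3f80101, 53f70cd, d630dea, e3fc7d3, f45fa0b}.
In 3745bd1's history but not 0586a3f's: {3745bd1, b5d7512} — 2 commits.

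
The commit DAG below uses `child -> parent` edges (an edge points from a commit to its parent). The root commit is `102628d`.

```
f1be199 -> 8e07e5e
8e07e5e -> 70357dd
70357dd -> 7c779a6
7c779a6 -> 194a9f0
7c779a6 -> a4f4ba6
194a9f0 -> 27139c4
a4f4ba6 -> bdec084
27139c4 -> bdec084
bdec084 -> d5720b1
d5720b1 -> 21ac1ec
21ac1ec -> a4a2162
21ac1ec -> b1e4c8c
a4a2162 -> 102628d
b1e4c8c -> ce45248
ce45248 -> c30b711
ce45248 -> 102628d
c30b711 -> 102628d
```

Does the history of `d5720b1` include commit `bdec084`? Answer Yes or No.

No

Ancestors of d5720b1: {102628d, 21ac1ec, a4a2162, b1e4c8c, c30b711, ce45248, d5720b1}.
bdec084 is not in that set, so it is not an ancestor of d5720b1.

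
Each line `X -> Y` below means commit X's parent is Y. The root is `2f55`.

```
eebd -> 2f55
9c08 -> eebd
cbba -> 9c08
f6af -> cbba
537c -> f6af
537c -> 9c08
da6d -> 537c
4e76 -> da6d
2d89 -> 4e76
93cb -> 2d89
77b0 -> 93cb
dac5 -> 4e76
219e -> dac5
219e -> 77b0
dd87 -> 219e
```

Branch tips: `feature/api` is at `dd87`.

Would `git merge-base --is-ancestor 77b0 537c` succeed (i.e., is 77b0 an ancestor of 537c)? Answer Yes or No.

Ancestors of 537c: {2f55, 537c, 9c08, cbba, eebd, f6af}.
77b0 is not in that set, so it is not an ancestor of 537c.

No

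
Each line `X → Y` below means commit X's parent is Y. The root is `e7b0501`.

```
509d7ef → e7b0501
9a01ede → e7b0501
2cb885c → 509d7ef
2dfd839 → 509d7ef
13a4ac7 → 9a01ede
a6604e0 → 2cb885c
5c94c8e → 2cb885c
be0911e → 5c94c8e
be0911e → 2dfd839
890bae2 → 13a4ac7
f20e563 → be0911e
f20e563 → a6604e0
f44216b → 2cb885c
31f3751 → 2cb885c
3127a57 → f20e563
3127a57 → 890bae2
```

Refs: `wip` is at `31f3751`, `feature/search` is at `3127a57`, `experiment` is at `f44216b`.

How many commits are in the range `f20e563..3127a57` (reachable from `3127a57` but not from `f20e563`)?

4

Reachable from 3127a57: {13a4ac7, 2cb885c, 2dfd839, 3127a57, 509d7ef, 5c94c8e, 890bae2, 9a01ede, a6604e0, be0911e, e7b0501, f20e563}.
Reachable from f20e563: {2cb885c, 2dfd839, 509d7ef, 5c94c8e, a6604e0, be0911e, e7b0501, f20e563}.
In 3127a57's history but not f20e563's: {13a4ac7, 3127a57, 890bae2, 9a01ede} — 4 commits.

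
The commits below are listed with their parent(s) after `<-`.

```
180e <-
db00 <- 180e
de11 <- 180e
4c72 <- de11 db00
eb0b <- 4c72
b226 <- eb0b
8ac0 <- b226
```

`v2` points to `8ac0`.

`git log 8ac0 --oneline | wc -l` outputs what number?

7

Walking parent pointers from 8ac0: reachable set = {180e, 4c72, 8ac0, b226, db00, de11, eb0b}.
That is 7 commits.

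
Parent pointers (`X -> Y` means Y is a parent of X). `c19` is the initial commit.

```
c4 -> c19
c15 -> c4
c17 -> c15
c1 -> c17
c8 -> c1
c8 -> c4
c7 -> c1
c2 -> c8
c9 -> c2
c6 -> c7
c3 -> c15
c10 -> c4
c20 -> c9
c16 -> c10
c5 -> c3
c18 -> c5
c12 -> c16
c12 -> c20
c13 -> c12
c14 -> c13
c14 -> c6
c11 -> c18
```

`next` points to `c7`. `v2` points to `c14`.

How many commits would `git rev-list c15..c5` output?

2

Reachable from c5: {c15, c19, c3, c4, c5}.
Reachable from c15: {c15, c19, c4}.
In c5's history but not c15's: {c3, c5} — 2 commits.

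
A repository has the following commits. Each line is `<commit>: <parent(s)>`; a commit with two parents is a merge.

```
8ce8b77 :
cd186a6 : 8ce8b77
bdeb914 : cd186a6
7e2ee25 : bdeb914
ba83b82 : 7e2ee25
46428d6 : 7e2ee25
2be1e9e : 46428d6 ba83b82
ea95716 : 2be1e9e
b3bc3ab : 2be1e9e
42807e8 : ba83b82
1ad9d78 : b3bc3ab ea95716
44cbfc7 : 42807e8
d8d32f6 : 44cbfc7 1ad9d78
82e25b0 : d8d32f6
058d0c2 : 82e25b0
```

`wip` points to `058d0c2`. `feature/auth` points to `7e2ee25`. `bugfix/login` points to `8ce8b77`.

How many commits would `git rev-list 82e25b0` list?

14

Walking parent pointers from 82e25b0: reachable set = {1ad9d78, 2be1e9e, 42807e8, 44cbfc7, 46428d6, 7e2ee25, 82e25b0, 8ce8b77, b3bc3ab, ba83b82, bdeb914, cd186a6, d8d32f6, ea95716}.
That is 14 commits.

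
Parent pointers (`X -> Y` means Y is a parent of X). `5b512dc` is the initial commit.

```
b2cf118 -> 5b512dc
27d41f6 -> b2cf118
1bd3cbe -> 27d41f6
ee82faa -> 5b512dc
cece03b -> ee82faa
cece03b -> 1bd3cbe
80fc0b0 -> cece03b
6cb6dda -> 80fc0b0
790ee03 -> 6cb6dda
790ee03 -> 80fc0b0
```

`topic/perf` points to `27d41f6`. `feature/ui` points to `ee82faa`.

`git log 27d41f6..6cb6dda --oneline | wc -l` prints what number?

5

Reachable from 6cb6dda: {1bd3cbe, 27d41f6, 5b512dc, 6cb6dda, 80fc0b0, b2cf118, cece03b, ee82faa}.
Reachable from 27d41f6: {27d41f6, 5b512dc, b2cf118}.
In 6cb6dda's history but not 27d41f6's: {1bd3cbe, 6cb6dda, 80fc0b0, cece03b, ee82faa} — 5 commits.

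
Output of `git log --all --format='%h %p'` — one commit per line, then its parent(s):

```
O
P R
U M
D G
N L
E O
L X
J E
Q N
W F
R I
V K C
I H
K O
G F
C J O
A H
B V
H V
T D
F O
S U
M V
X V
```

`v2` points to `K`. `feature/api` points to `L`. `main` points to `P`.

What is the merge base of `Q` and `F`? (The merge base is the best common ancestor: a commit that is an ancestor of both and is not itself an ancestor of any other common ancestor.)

O

Ancestors of Q: {C, E, J, K, L, N, O, Q, V, X}.
Ancestors of F: {F, O}.
Common ancestors: {O}.
The only common ancestor is O, so it is the merge base.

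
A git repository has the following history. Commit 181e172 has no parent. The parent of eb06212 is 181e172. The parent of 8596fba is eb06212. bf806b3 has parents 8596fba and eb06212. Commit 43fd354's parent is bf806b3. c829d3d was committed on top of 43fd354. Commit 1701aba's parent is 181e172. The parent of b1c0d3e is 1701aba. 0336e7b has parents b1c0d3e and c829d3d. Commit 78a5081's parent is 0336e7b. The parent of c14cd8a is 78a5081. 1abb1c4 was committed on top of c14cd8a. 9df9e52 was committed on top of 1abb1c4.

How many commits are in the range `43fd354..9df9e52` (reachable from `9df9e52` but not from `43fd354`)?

Reachable from 9df9e52: {0336e7b, 1701aba, 181e172, 1abb1c4, 43fd354, 78a5081, 8596fba, 9df9e52, b1c0d3e, bf806b3, c14cd8a, c829d3d, eb06212}.
Reachable from 43fd354: {181e172, 43fd354, 8596fba, bf806b3, eb06212}.
In 9df9e52's history but not 43fd354's: {0336e7b, 1701aba, 1abb1c4, 78a5081, 9df9e52, b1c0d3e, c14cd8a, c829d3d} — 8 commits.

8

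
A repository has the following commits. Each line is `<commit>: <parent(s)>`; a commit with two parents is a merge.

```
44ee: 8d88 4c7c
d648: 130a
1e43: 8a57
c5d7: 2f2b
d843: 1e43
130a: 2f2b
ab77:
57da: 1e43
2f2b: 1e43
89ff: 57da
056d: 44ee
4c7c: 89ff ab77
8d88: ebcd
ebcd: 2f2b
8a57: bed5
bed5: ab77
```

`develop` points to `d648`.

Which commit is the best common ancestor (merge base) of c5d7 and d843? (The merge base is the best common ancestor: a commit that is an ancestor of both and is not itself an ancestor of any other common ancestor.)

Ancestors of c5d7: {1e43, 2f2b, 8a57, ab77, bed5, c5d7}.
Ancestors of d843: {1e43, 8a57, ab77, bed5, d843}.
Common ancestors: {1e43, 8a57, ab77, bed5}.
Among these, 1e43 is not an ancestor of any other common ancestor — it is the merge base.

1e43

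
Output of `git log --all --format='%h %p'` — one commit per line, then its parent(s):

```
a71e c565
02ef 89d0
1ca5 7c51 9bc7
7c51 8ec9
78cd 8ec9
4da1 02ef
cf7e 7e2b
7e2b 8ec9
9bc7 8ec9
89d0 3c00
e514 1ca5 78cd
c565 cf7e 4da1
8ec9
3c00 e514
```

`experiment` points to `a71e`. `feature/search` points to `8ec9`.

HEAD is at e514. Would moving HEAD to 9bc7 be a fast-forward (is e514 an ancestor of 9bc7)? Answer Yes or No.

A fast-forward from e514 to 9bc7 is possible iff e514 is an ancestor of 9bc7.
Ancestors of 9bc7: {8ec9, 9bc7}.
e514 is not among them, so fast-forward is not possible.

No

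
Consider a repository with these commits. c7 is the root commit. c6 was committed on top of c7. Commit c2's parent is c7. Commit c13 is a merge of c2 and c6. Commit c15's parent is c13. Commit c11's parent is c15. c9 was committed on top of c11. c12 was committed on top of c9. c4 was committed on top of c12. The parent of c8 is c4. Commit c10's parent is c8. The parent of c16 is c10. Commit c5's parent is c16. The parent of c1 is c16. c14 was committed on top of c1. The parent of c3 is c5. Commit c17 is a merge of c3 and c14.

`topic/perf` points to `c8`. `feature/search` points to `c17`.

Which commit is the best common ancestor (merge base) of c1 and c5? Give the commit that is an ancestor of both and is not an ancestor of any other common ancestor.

Ancestors of c1: {c1, c10, c11, c12, c13, c15, c16, c2, c4, c6, c7, c8, c9}.
Ancestors of c5: {c10, c11, c12, c13, c15, c16, c2, c4, c5, c6, c7, c8, c9}.
Common ancestors: {c10, c11, c12, c13, c15, c16, c2, c4, c6, c7, c8, c9}.
Among these, c16 is not an ancestor of any other common ancestor — it is the merge base.

c16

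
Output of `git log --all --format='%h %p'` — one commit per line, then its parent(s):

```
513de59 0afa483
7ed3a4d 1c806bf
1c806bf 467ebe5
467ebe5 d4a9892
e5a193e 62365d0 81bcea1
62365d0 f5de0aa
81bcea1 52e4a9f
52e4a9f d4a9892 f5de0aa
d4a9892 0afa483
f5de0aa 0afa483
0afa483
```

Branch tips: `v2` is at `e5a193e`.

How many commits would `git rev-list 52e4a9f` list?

Walking parent pointers from 52e4a9f: reachable set = {0afa483, 52e4a9f, d4a9892, f5de0aa}.
That is 4 commits.

4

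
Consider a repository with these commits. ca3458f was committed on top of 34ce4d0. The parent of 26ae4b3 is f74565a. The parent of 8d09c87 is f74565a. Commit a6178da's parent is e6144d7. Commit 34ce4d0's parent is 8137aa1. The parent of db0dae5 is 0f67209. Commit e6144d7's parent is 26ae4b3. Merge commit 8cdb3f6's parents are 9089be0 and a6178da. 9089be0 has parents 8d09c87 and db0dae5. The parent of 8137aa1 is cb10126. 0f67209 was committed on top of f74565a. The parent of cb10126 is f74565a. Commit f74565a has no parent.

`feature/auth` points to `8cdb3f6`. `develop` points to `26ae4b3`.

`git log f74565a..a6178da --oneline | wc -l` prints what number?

3

Reachable from a6178da: {26ae4b3, a6178da, e6144d7, f74565a}.
Reachable from f74565a: {f74565a}.
In a6178da's history but not f74565a's: {26ae4b3, a6178da, e6144d7} — 3 commits.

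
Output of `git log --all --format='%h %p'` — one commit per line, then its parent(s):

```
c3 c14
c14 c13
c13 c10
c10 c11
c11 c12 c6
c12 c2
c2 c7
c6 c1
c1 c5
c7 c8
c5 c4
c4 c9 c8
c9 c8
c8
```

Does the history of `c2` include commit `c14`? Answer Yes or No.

Ancestors of c2: {c2, c7, c8}.
c14 is not in that set, so it is not an ancestor of c2.

No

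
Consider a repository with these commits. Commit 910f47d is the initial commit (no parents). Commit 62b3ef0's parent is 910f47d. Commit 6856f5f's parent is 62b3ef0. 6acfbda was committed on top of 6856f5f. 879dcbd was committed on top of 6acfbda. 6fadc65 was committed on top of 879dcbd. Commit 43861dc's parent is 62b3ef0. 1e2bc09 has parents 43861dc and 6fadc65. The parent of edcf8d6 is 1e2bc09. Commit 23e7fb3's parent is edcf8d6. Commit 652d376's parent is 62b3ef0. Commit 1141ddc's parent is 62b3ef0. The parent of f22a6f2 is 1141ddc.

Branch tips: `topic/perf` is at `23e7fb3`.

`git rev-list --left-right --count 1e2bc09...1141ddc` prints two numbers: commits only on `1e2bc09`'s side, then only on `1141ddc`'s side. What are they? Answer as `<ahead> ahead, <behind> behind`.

6 ahead, 1 behind

Reachable from 1e2bc09: {1e2bc09, 43861dc, 62b3ef0, 6856f5f, 6acfbda, 6fadc65, 879dcbd, 910f47d}.
Reachable from 1141ddc: {1141ddc, 62b3ef0, 910f47d}.
Only in 1e2bc09's history (ahead): {1e2bc09, 43861dc, 6856f5f, 6acfbda, 6fadc65, 879dcbd} — 6.
Only in 1141ddc's history (behind): {1141ddc} — 1.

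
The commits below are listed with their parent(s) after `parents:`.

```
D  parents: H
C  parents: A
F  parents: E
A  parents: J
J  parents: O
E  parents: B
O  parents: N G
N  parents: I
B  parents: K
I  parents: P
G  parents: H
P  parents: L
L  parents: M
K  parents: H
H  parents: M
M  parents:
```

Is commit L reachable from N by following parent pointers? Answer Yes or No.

Yes

Ancestors of N (commits reachable by following parents): {I, L, M, N, P}.
L is in that set, so it is an ancestor of N.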